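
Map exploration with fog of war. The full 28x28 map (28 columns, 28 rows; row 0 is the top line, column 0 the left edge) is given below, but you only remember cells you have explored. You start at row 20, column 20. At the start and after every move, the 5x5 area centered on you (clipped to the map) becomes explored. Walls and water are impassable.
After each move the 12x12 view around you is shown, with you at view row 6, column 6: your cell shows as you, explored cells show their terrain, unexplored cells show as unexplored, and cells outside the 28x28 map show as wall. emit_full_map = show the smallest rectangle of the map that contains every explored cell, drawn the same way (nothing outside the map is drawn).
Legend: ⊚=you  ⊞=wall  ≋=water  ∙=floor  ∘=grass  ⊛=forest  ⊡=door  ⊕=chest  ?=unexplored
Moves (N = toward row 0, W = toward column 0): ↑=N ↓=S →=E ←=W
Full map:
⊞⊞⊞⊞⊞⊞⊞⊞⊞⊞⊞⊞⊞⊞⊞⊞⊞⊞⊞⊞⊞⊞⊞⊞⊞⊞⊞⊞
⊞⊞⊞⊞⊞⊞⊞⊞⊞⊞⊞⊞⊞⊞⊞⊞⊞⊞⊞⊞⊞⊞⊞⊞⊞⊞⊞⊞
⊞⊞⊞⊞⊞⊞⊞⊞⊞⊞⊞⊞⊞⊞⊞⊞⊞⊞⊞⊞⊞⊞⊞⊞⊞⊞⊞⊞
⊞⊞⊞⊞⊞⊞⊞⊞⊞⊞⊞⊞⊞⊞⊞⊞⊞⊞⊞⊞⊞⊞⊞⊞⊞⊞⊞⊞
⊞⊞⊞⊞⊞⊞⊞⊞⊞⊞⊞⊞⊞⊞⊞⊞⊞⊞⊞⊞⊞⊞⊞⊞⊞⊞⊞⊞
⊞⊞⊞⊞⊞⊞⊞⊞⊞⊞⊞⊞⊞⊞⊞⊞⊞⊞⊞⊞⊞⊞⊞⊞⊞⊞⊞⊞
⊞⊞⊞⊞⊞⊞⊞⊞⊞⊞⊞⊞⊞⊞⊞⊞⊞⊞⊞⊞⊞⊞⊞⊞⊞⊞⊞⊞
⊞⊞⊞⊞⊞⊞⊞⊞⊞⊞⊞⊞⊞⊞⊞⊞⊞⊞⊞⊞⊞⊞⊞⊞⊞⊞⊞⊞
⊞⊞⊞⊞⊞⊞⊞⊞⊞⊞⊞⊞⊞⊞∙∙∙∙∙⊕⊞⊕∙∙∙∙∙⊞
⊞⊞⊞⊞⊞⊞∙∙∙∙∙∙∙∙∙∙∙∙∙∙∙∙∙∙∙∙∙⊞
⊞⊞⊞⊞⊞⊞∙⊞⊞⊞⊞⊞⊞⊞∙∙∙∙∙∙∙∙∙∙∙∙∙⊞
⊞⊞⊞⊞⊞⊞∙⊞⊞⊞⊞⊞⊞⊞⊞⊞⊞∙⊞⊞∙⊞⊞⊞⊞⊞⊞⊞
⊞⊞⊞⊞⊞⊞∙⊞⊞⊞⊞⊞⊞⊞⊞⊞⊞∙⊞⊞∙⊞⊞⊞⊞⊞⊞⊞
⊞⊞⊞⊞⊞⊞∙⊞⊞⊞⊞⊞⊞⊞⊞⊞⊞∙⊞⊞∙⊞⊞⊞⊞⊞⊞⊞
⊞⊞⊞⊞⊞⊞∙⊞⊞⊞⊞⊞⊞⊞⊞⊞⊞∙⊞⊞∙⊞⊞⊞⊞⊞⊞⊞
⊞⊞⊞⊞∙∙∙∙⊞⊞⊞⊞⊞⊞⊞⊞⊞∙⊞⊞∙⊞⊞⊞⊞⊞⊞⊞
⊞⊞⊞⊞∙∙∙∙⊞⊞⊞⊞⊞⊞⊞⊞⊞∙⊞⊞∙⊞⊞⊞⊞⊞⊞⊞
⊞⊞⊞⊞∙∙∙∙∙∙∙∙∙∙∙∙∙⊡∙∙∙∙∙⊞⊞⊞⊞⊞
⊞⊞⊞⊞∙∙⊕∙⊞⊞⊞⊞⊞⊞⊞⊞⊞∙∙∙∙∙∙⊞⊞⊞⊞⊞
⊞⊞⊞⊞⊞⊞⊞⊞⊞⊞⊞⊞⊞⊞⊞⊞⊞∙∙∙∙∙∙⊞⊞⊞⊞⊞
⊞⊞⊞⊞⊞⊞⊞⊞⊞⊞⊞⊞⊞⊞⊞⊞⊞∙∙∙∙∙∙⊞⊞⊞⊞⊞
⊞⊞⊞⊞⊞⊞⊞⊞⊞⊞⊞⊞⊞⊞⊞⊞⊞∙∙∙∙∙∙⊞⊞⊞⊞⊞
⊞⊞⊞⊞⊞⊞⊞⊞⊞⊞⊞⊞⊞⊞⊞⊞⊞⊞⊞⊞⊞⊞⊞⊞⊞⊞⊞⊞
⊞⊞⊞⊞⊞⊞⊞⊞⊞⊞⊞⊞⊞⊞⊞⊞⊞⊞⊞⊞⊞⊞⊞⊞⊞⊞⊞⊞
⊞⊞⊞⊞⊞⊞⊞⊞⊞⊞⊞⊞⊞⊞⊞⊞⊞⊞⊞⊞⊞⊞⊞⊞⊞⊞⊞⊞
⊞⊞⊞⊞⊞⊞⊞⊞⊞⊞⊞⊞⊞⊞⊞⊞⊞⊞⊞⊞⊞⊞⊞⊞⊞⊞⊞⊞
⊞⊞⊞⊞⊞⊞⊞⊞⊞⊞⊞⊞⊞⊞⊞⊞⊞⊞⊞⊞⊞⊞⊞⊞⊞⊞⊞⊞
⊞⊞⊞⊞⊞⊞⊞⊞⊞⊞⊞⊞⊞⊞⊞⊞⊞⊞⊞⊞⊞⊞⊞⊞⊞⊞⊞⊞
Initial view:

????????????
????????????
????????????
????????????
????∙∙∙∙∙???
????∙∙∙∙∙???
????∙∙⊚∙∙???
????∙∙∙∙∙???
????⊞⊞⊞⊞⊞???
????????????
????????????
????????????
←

????????????
????????????
????????????
????????????
????∙∙∙∙∙∙??
????∙∙∙∙∙∙??
????∙∙⊚∙∙∙??
????∙∙∙∙∙∙??
????⊞⊞⊞⊞⊞⊞??
????????????
????????????
????????????

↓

????????????
????????????
????????????
????∙∙∙∙∙∙??
????∙∙∙∙∙∙??
????∙∙∙∙∙∙??
????∙∙⊚∙∙∙??
????⊞⊞⊞⊞⊞⊞??
????⊞⊞⊞⊞⊞???
????????????
????????????
????????????

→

????????????
????????????
????????????
???∙∙∙∙∙∙???
???∙∙∙∙∙∙???
???∙∙∙∙∙∙???
???∙∙∙⊚∙∙???
???⊞⊞⊞⊞⊞⊞???
???⊞⊞⊞⊞⊞⊞???
????????????
????????????
????????????

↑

????????????
????????????
????????????
????????????
???∙∙∙∙∙∙???
???∙∙∙∙∙∙???
???∙∙∙⊚∙∙???
???∙∙∙∙∙∙???
???⊞⊞⊞⊞⊞⊞???
???⊞⊞⊞⊞⊞⊞???
????????????
????????????

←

????????????
????????????
????????????
????????????
????∙∙∙∙∙∙??
????∙∙∙∙∙∙??
????∙∙⊚∙∙∙??
????∙∙∙∙∙∙??
????⊞⊞⊞⊞⊞⊞??
????⊞⊞⊞⊞⊞⊞??
????????????
????????????

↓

????????????
????????????
????????????
????∙∙∙∙∙∙??
????∙∙∙∙∙∙??
????∙∙∙∙∙∙??
????∙∙⊚∙∙∙??
????⊞⊞⊞⊞⊞⊞??
????⊞⊞⊞⊞⊞⊞??
????????????
????????????
????????????

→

????????????
????????????
????????????
???∙∙∙∙∙∙???
???∙∙∙∙∙∙???
???∙∙∙∙∙∙???
???∙∙∙⊚∙∙???
???⊞⊞⊞⊞⊞⊞???
???⊞⊞⊞⊞⊞⊞???
????????????
????????????
????????????

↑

????????????
????????????
????????????
????????????
???∙∙∙∙∙∙???
???∙∙∙∙∙∙???
???∙∙∙⊚∙∙???
???∙∙∙∙∙∙???
???⊞⊞⊞⊞⊞⊞???
???⊞⊞⊞⊞⊞⊞???
????????????
????????????

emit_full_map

∙∙∙∙∙∙
∙∙∙∙∙∙
∙∙∙⊚∙∙
∙∙∙∙∙∙
⊞⊞⊞⊞⊞⊞
⊞⊞⊞⊞⊞⊞

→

????????????
????????????
????????????
????????????
??∙∙∙∙∙∙⊞???
??∙∙∙∙∙∙⊞???
??∙∙∙∙⊚∙⊞???
??∙∙∙∙∙∙⊞???
??⊞⊞⊞⊞⊞⊞⊞???
??⊞⊞⊞⊞⊞⊞????
????????????
????????????

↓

????????????
????????????
????????????
??∙∙∙∙∙∙⊞???
??∙∙∙∙∙∙⊞???
??∙∙∙∙∙∙⊞???
??∙∙∙∙⊚∙⊞???
??⊞⊞⊞⊞⊞⊞⊞???
??⊞⊞⊞⊞⊞⊞⊞???
????????????
????????????
????????????

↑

????????????
????????????
????????????
????????????
??∙∙∙∙∙∙⊞???
??∙∙∙∙∙∙⊞???
??∙∙∙∙⊚∙⊞???
??∙∙∙∙∙∙⊞???
??⊞⊞⊞⊞⊞⊞⊞???
??⊞⊞⊞⊞⊞⊞⊞???
????????????
????????????

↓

????????????
????????????
????????????
??∙∙∙∙∙∙⊞???
??∙∙∙∙∙∙⊞???
??∙∙∙∙∙∙⊞???
??∙∙∙∙⊚∙⊞???
??⊞⊞⊞⊞⊞⊞⊞???
??⊞⊞⊞⊞⊞⊞⊞???
????????????
????????????
????????????

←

????????????
????????????
????????????
???∙∙∙∙∙∙⊞??
???∙∙∙∙∙∙⊞??
???∙∙∙∙∙∙⊞??
???∙∙∙⊚∙∙⊞??
???⊞⊞⊞⊞⊞⊞⊞??
???⊞⊞⊞⊞⊞⊞⊞??
????????????
????????????
????????????

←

????????????
????????????
????????????
????∙∙∙∙∙∙⊞?
????∙∙∙∙∙∙⊞?
????∙∙∙∙∙∙⊞?
????∙∙⊚∙∙∙⊞?
????⊞⊞⊞⊞⊞⊞⊞?
????⊞⊞⊞⊞⊞⊞⊞?
????????????
????????????
????????????

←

????????????
????????????
????????????
?????∙∙∙∙∙∙⊞
????⊞∙∙∙∙∙∙⊞
????⊞∙∙∙∙∙∙⊞
????⊞∙⊚∙∙∙∙⊞
????⊞⊞⊞⊞⊞⊞⊞⊞
????⊞⊞⊞⊞⊞⊞⊞⊞
????????????
????????????
????????????

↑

????????????
????????????
????????????
????????????
????⊞∙∙∙∙∙∙⊞
????⊞∙∙∙∙∙∙⊞
????⊞∙⊚∙∙∙∙⊞
????⊞∙∙∙∙∙∙⊞
????⊞⊞⊞⊞⊞⊞⊞⊞
????⊞⊞⊞⊞⊞⊞⊞⊞
????????????
????????????

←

????????????
????????????
????????????
????????????
????⊞⊞∙∙∙∙∙∙
????⊞⊞∙∙∙∙∙∙
????⊞⊞⊚∙∙∙∙∙
????⊞⊞∙∙∙∙∙∙
????⊞⊞⊞⊞⊞⊞⊞⊞
?????⊞⊞⊞⊞⊞⊞⊞
????????????
????????????

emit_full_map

⊞⊞∙∙∙∙∙∙⊞
⊞⊞∙∙∙∙∙∙⊞
⊞⊞⊚∙∙∙∙∙⊞
⊞⊞∙∙∙∙∙∙⊞
⊞⊞⊞⊞⊞⊞⊞⊞⊞
?⊞⊞⊞⊞⊞⊞⊞⊞

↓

????????????
????????????
????????????
????⊞⊞∙∙∙∙∙∙
????⊞⊞∙∙∙∙∙∙
????⊞⊞∙∙∙∙∙∙
????⊞⊞⊚∙∙∙∙∙
????⊞⊞⊞⊞⊞⊞⊞⊞
????⊞⊞⊞⊞⊞⊞⊞⊞
????????????
????????????
????????????

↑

????????????
????????????
????????????
????????????
????⊞⊞∙∙∙∙∙∙
????⊞⊞∙∙∙∙∙∙
????⊞⊞⊚∙∙∙∙∙
????⊞⊞∙∙∙∙∙∙
????⊞⊞⊞⊞⊞⊞⊞⊞
????⊞⊞⊞⊞⊞⊞⊞⊞
????????????
????????????

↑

????????????
????????????
????????????
????????????
????∙∙⊡∙∙???
????⊞⊞∙∙∙∙∙∙
????⊞⊞⊚∙∙∙∙∙
????⊞⊞∙∙∙∙∙∙
????⊞⊞∙∙∙∙∙∙
????⊞⊞⊞⊞⊞⊞⊞⊞
????⊞⊞⊞⊞⊞⊞⊞⊞
????????????

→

????????????
????????????
????????????
????????????
???∙∙⊡∙∙∙???
???⊞⊞∙∙∙∙∙∙⊞
???⊞⊞∙⊚∙∙∙∙⊞
???⊞⊞∙∙∙∙∙∙⊞
???⊞⊞∙∙∙∙∙∙⊞
???⊞⊞⊞⊞⊞⊞⊞⊞⊞
???⊞⊞⊞⊞⊞⊞⊞⊞⊞
????????????

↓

????????????
????????????
????????????
???∙∙⊡∙∙∙???
???⊞⊞∙∙∙∙∙∙⊞
???⊞⊞∙∙∙∙∙∙⊞
???⊞⊞∙⊚∙∙∙∙⊞
???⊞⊞∙∙∙∙∙∙⊞
???⊞⊞⊞⊞⊞⊞⊞⊞⊞
???⊞⊞⊞⊞⊞⊞⊞⊞⊞
????????????
????????????

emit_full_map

∙∙⊡∙∙∙???
⊞⊞∙∙∙∙∙∙⊞
⊞⊞∙∙∙∙∙∙⊞
⊞⊞∙⊚∙∙∙∙⊞
⊞⊞∙∙∙∙∙∙⊞
⊞⊞⊞⊞⊞⊞⊞⊞⊞
⊞⊞⊞⊞⊞⊞⊞⊞⊞

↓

????????????
????????????
???∙∙⊡∙∙∙???
???⊞⊞∙∙∙∙∙∙⊞
???⊞⊞∙∙∙∙∙∙⊞
???⊞⊞∙∙∙∙∙∙⊞
???⊞⊞∙⊚∙∙∙∙⊞
???⊞⊞⊞⊞⊞⊞⊞⊞⊞
???⊞⊞⊞⊞⊞⊞⊞⊞⊞
????????????
????????????
????????????

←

????????????
????????????
????∙∙⊡∙∙∙??
????⊞⊞∙∙∙∙∙∙
????⊞⊞∙∙∙∙∙∙
????⊞⊞∙∙∙∙∙∙
????⊞⊞⊚∙∙∙∙∙
????⊞⊞⊞⊞⊞⊞⊞⊞
????⊞⊞⊞⊞⊞⊞⊞⊞
????????????
????????????
????????????

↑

????????????
????????????
????????????
????∙∙⊡∙∙∙??
????⊞⊞∙∙∙∙∙∙
????⊞⊞∙∙∙∙∙∙
????⊞⊞⊚∙∙∙∙∙
????⊞⊞∙∙∙∙∙∙
????⊞⊞⊞⊞⊞⊞⊞⊞
????⊞⊞⊞⊞⊞⊞⊞⊞
????????????
????????????

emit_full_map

∙∙⊡∙∙∙???
⊞⊞∙∙∙∙∙∙⊞
⊞⊞∙∙∙∙∙∙⊞
⊞⊞⊚∙∙∙∙∙⊞
⊞⊞∙∙∙∙∙∙⊞
⊞⊞⊞⊞⊞⊞⊞⊞⊞
⊞⊞⊞⊞⊞⊞⊞⊞⊞


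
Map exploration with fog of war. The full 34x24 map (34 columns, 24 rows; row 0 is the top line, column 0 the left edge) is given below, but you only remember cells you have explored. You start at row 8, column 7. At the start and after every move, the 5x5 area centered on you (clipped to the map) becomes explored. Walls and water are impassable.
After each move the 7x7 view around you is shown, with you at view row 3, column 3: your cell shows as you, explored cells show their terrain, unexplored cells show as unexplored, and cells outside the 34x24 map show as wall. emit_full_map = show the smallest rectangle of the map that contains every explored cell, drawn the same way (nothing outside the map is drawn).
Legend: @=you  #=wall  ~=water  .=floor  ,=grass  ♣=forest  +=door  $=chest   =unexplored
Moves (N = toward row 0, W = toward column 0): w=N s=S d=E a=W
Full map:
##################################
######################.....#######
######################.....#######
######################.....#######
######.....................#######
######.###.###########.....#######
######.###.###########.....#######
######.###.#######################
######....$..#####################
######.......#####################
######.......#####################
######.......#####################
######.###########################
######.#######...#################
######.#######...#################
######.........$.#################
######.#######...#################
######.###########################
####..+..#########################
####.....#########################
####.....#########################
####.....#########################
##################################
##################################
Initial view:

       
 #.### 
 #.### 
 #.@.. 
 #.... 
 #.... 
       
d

       
#.###. 
#.###. 
#..@.$ 
#..... 
#..... 
       

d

       
.###.# 
.###.# 
...@$. 
...... 
...... 
       

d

       
###.## 
###.## 
...@.. 
...... 
...... 
       

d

       
##.### 
##.### 
..$@.# 
.....# 
.....# 
       

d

       
#.#### 
#.#### 
.$.@## 
....## 
....## 
       

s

#.#### 
#.#### 
.$..## 
...@## 
....## 
 ...## 
       

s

#.#### 
.$..## 
....## 
...@## 
 ...## 
 ##### 
       

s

.$..## 
....## 
....## 
 ..@## 
 ##### 
 ####. 
       

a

..$..##
.....##
.....##
 ..@.##
 ######
 #####.
       

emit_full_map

#.###.####
#.###.####
#....$..##
#.......##
#.......##
    ..@.##
    ######
    #####.

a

...$..#
......#
......#
 ..@..#
 ######
 ######
       

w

###.###
...$..#
......#
...@..#
 .....#
 ######
 ######

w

###.###
###.###
...$..#
...@..#
......#
 .....#
 ######

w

       
###.###
###.###
...@..#
......#
......#
 .....#

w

       
 ##.## 
###.###
###@###
...$..#
......#
......#

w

       
 ..... 
 ##.## 
###@###
###.###
...$..#
......#

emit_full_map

   .....  
   ##.##  
#.###@####
#.###.####
#....$..##
#.......##
#.......##
   .....##
   #######
   ######.

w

       
 ##### 
 ..... 
 ##@## 
###.###
###.###
...$..#

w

       
 ##### 
 ##### 
 ..@.. 
 ##.## 
###.###
###.###

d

       
###### 
###### 
...@.. 
##.### 
##.####
##.####

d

       
###### 
###### 
...@.. 
#.#### 
#.#### 
#.#### 

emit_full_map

   #######
   #######
   ....@..
   ##.####
#.###.####
#.###.####
#....$..##
#.......##
#.......##
   .....##
   #######
   ######.

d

       
###### 
###### 
...@.. 
.##### 
.##### 
.####  

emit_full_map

   ########
   ########
   .....@..
   ##.#####
#.###.#####
#.###.#### 
#....$..## 
#.......## 
#.......## 
   .....## 
   ####### 
   ######. 


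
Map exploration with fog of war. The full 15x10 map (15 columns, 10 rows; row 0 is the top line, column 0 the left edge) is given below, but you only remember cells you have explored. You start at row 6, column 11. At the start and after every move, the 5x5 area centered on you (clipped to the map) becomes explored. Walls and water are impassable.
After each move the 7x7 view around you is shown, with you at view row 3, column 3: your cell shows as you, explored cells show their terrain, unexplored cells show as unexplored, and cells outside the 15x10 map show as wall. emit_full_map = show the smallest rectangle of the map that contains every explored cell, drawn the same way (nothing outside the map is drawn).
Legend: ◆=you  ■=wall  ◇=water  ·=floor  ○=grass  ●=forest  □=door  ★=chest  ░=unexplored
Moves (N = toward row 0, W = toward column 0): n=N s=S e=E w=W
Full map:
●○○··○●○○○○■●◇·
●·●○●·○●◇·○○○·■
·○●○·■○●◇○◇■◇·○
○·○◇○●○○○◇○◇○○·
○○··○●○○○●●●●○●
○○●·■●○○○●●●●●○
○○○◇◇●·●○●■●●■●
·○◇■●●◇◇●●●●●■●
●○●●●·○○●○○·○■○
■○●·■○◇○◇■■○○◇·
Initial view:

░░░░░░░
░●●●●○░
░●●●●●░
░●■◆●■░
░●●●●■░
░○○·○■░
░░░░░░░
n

░░░░░░░
░◇○◇○○░
░●●●●○░
░●●◆●●░
░●■●●■░
░●●●●■░
░○○·○■░

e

░░░░░░■
◇○◇○○·■
●●●●○●■
●●●◆●○■
●■●●■●■
●●●●■●■
○○·○■░■

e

░░░░░■■
○◇○○·■■
●●●○●■■
●●●◆○■■
■●●■●■■
●●●■●■■
○·○■░■■

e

░░░░■■■
◇○○·■■■
●●○●■■■
●●●◆■■■
●●■●■■■
●●■●■■■
·○■░■■■

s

◇○○·■■■
●●○●■■■
●●●○■■■
●●■◆■■■
●●■●■■■
·○■○■■■
░░░░■■■

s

●●○●■■■
●●●○■■■
●●■●■■■
●●■◆■■■
·○■○■■■
░○◇·■■■
■■■■■■■

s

●●●○■■■
●●■●■■■
●●■●■■■
·○■◆■■■
░○◇·■■■
■■■■■■■
■■■■■■■

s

●●■●■■■
●●■●■■■
·○■○■■■
░○◇◆■■■
■■■■■■■
■■■■■■■
■■■■■■■

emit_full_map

◇○◇○○·
●●●●○●
●●●●●○
●■●●■●
●●●●■●
○○·○■○
░░░○◇◆

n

●●●○■■■
●●■●■■■
●●■●■■■
·○■◆■■■
░○◇·■■■
■■■■■■■
■■■■■■■

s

●●■●■■■
●●■●■■■
·○■○■■■
░○◇◆■■■
■■■■■■■
■■■■■■■
■■■■■■■


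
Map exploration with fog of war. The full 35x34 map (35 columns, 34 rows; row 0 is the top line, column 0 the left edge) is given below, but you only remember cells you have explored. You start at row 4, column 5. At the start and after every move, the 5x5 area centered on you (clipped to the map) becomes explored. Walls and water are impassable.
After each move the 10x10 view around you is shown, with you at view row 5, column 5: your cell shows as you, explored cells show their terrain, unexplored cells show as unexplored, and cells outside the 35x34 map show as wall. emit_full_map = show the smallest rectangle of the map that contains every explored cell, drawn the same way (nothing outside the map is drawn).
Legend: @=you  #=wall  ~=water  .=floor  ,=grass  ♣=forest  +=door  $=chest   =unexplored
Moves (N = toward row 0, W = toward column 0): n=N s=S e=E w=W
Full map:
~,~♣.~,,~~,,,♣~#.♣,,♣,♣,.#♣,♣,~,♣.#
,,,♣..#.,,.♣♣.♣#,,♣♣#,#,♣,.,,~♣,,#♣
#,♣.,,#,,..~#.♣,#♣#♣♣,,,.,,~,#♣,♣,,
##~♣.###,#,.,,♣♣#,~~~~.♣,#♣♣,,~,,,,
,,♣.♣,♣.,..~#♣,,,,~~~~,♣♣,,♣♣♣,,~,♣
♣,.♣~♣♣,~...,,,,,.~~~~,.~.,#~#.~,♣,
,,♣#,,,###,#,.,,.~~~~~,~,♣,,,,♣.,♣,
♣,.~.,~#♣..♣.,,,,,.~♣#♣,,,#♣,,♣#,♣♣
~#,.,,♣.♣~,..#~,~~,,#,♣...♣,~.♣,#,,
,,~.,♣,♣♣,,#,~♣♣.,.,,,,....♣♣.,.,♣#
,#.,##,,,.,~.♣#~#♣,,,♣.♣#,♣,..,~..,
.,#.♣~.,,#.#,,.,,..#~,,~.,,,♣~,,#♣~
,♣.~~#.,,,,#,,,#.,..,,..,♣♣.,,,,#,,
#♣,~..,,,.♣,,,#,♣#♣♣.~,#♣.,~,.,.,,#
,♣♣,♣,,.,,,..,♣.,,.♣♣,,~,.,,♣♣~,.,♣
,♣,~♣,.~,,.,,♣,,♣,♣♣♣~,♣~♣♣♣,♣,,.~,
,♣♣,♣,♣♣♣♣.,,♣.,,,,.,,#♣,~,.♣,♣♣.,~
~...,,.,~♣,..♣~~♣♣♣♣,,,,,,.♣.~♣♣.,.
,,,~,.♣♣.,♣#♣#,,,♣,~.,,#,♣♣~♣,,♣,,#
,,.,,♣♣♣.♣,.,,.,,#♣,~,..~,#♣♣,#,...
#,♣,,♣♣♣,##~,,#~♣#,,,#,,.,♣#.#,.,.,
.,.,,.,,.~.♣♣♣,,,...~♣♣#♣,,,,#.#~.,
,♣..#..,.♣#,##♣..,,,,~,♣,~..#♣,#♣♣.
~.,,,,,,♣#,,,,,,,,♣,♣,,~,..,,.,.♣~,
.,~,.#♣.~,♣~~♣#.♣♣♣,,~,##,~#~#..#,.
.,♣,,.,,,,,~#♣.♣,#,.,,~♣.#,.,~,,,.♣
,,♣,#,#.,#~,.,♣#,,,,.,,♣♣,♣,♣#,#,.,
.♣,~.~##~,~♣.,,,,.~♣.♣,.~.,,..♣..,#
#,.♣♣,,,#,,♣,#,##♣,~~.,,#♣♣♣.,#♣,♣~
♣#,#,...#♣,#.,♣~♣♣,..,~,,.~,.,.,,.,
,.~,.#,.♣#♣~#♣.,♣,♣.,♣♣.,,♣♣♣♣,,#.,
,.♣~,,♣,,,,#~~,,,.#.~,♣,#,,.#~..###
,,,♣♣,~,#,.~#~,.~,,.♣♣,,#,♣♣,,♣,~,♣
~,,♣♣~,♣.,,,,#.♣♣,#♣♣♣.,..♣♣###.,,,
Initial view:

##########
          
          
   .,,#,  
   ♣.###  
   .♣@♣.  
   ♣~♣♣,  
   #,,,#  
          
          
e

##########
          
          
  .,,#,,  
  ♣.###,  
  .♣,@.,  
  ♣~♣♣,~  
  #,,,##  
          
          

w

##########
          
          
   .,,#,, 
   ♣.###, 
   .♣@♣., 
   ♣~♣♣,~ 
   #,,,## 
          
          

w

##########
#         
#         
#  ♣.,,#,,
#  ~♣.###,
#  ♣.@,♣.,
#  .♣~♣♣,~
#  ♣#,,,##
#         
#         

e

##########
          
          
  ♣.,,#,, 
  ~♣.###, 
  ♣.♣@♣., 
  .♣~♣♣,~ 
  ♣#,,,## 
          
          

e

##########
          
          
 ♣.,,#,,  
 ~♣.###,  
 ♣.♣,@.,  
 .♣~♣♣,~  
 ♣#,,,##  
          
          

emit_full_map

♣.,,#,,
~♣.###,
♣.♣,@.,
.♣~♣♣,~
♣#,,,##

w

##########
          
          
  ♣.,,#,, 
  ~♣.###, 
  ♣.♣@♣., 
  .♣~♣♣,~ 
  ♣#,,,## 
          
          

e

##########
          
          
 ♣.,,#,,  
 ~♣.###,  
 ♣.♣,@.,  
 .♣~♣♣,~  
 ♣#,,,##  
          
          


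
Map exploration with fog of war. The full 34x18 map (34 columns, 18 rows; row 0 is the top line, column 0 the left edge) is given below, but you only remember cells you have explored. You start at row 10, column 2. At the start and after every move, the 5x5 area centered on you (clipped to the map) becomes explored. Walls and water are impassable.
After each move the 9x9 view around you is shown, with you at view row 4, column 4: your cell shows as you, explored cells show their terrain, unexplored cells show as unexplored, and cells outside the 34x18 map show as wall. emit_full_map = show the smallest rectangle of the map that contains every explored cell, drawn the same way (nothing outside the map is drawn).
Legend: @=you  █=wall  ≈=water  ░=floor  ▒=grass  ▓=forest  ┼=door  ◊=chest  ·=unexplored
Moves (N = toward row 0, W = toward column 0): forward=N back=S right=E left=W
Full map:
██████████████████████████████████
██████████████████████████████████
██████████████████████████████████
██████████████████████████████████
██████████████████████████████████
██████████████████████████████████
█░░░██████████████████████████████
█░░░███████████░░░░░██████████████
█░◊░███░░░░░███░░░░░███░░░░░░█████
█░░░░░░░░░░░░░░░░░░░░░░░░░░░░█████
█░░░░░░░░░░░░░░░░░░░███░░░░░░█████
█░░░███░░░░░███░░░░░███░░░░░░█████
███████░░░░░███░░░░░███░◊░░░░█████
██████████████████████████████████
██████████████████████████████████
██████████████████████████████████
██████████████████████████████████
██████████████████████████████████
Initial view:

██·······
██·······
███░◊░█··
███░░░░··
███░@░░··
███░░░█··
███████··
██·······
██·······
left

███······
███······
████░◊░█·
████░░░░·
████@░░░·
████░░░█·
████████·
███······
███······

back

███······
████░◊░█·
████░░░░·
████░░░░·
████@░░█·
████████·
███████··
███······
███······

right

██·······
███░◊░█··
███░░░░··
███░░░░··
███░@░█··
███████··
███████··
██·······
██·······

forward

██·······
██·······
███░◊░█··
███░░░░··
███░@░░··
███░░░█··
███████··
███████··
██·······

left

███······
███······
████░◊░█·
████░░░░·
████@░░░·
████░░░█·
████████·
████████·
███······

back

███······
████░◊░█·
████░░░░·
████░░░░·
████@░░█·
████████·
████████·
███······
███······

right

██·······
███░◊░█··
███░░░░··
███░░░░··
███░@░█··
███████··
███████··
██·······
██·······

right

█········
██░◊░█···
██░░░░░··
██░░░░░··
██░░@██··
███████··
███████··
█········
█········

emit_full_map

█░◊░█·
█░░░░░
█░░░░░
█░░@██
██████
██████

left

██·······
███░◊░█··
███░░░░░·
███░░░░░·
███░@░██·
████████·
████████·
██·······
██·······

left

███······
████░◊░█·
████░░░░░
████░░░░░
████@░░██
█████████
█████████
███······
███······

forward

███······
███······
████░◊░█·
████░░░░░
████@░░░░
████░░░██
█████████
█████████
███······

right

██·······
██·······
███░◊░█··
███░░░░░·
███░@░░░·
███░░░██·
████████·
████████·
██·······

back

██·······
███░◊░█··
███░░░░░·
███░░░░░·
███░@░██·
████████·
████████·
██·······
██·······

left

███······
████░◊░█·
████░░░░░
████░░░░░
████@░░██
█████████
█████████
███······
███······

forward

███······
███······
████░◊░█·
████░░░░░
████@░░░░
████░░░██
█████████
█████████
███······

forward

███······
███······
████░░░··
████░◊░█·
████@░░░░
████░░░░░
████░░░██
█████████
█████████

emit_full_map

█░░░··
█░◊░█·
█@░░░░
█░░░░░
█░░░██
██████
██████

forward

███······
███······
████░░░··
████░░░··
████@◊░█·
████░░░░░
████░░░░░
████░░░██
█████████

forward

███······
███······
███████··
████░░░··
████@░░··
████░◊░█·
████░░░░░
████░░░░░
████░░░██

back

███······
███████··
████░░░··
████░░░··
████@◊░█·
████░░░░░
████░░░░░
████░░░██
█████████

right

██·······
██████···
███░░░█··
███░░░█··
███░@░█··
███░░░░░·
███░░░░░·
███░░░██·
████████·

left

███······
███████··
████░░░█·
████░░░█·
████@◊░█·
████░░░░░
████░░░░░
████░░░██
█████████

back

███████··
████░░░█·
████░░░█·
████░◊░█·
████@░░░░
████░░░░░
████░░░██
█████████
█████████

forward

███······
███████··
████░░░█·
████░░░█·
████@◊░█·
████░░░░░
████░░░░░
████░░░██
█████████

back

███████··
████░░░█·
████░░░█·
████░◊░█·
████@░░░░
████░░░░░
████░░░██
█████████
█████████

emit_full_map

████··
█░░░█·
█░░░█·
█░◊░█·
█@░░░░
█░░░░░
█░░░██
██████
██████

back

████░░░█·
████░░░█·
████░◊░█·
████░░░░░
████@░░░░
████░░░██
█████████
█████████
███······


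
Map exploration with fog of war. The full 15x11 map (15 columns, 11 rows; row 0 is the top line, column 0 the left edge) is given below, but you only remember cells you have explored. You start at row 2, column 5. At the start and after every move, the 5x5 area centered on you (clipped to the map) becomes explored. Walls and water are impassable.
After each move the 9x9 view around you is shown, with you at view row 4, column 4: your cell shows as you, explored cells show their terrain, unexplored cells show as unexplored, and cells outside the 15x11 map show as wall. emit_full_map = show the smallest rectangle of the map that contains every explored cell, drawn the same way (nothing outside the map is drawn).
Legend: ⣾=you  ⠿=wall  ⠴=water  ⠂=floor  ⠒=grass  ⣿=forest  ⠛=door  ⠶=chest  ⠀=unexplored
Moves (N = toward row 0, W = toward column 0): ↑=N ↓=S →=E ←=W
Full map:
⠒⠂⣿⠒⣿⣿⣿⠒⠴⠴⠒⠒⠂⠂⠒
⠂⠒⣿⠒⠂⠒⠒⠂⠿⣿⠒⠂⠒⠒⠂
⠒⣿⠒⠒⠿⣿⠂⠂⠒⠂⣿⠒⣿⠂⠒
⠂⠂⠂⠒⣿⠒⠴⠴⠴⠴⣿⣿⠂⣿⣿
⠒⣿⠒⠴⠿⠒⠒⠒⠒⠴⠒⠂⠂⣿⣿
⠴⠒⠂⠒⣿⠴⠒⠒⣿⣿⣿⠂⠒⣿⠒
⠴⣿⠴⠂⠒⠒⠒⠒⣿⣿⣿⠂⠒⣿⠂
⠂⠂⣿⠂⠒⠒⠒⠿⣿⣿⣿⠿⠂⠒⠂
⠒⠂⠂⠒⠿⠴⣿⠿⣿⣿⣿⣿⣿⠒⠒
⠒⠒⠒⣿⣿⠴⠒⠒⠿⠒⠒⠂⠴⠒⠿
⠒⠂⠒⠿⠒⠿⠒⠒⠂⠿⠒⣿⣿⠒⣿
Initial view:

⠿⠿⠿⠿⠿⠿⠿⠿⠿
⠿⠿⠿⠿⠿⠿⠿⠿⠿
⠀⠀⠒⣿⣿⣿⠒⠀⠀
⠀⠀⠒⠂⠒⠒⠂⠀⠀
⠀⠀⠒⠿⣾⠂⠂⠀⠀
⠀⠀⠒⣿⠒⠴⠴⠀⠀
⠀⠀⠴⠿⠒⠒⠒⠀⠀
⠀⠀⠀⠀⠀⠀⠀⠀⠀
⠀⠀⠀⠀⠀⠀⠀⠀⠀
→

⠿⠿⠿⠿⠿⠿⠿⠿⠿
⠿⠿⠿⠿⠿⠿⠿⠿⠿
⠀⠒⣿⣿⣿⠒⠴⠀⠀
⠀⠒⠂⠒⠒⠂⠿⠀⠀
⠀⠒⠿⣿⣾⠂⠒⠀⠀
⠀⠒⣿⠒⠴⠴⠴⠀⠀
⠀⠴⠿⠒⠒⠒⠒⠀⠀
⠀⠀⠀⠀⠀⠀⠀⠀⠀
⠀⠀⠀⠀⠀⠀⠀⠀⠀

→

⠿⠿⠿⠿⠿⠿⠿⠿⠿
⠿⠿⠿⠿⠿⠿⠿⠿⠿
⠒⣿⣿⣿⠒⠴⠴⠀⠀
⠒⠂⠒⠒⠂⠿⣿⠀⠀
⠒⠿⣿⠂⣾⠒⠂⠀⠀
⠒⣿⠒⠴⠴⠴⠴⠀⠀
⠴⠿⠒⠒⠒⠒⠴⠀⠀
⠀⠀⠀⠀⠀⠀⠀⠀⠀
⠀⠀⠀⠀⠀⠀⠀⠀⠀

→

⠿⠿⠿⠿⠿⠿⠿⠿⠿
⠿⠿⠿⠿⠿⠿⠿⠿⠿
⣿⣿⣿⠒⠴⠴⠒⠀⠀
⠂⠒⠒⠂⠿⣿⠒⠀⠀
⠿⣿⠂⠂⣾⠂⣿⠀⠀
⣿⠒⠴⠴⠴⠴⣿⠀⠀
⠿⠒⠒⠒⠒⠴⠒⠀⠀
⠀⠀⠀⠀⠀⠀⠀⠀⠀
⠀⠀⠀⠀⠀⠀⠀⠀⠀

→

⠿⠿⠿⠿⠿⠿⠿⠿⠿
⠿⠿⠿⠿⠿⠿⠿⠿⠿
⣿⣿⠒⠴⠴⠒⠒⠀⠀
⠒⠒⠂⠿⣿⠒⠂⠀⠀
⣿⠂⠂⠒⣾⣿⠒⠀⠀
⠒⠴⠴⠴⠴⣿⣿⠀⠀
⠒⠒⠒⠒⠴⠒⠂⠀⠀
⠀⠀⠀⠀⠀⠀⠀⠀⠀
⠀⠀⠀⠀⠀⠀⠀⠀⠀

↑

⠿⠿⠿⠿⠿⠿⠿⠿⠿
⠿⠿⠿⠿⠿⠿⠿⠿⠿
⠿⠿⠿⠿⠿⠿⠿⠿⠿
⣿⣿⠒⠴⠴⠒⠒⠀⠀
⠒⠒⠂⠿⣾⠒⠂⠀⠀
⣿⠂⠂⠒⠂⣿⠒⠀⠀
⠒⠴⠴⠴⠴⣿⣿⠀⠀
⠒⠒⠒⠒⠴⠒⠂⠀⠀
⠀⠀⠀⠀⠀⠀⠀⠀⠀

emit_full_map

⠒⣿⣿⣿⠒⠴⠴⠒⠒
⠒⠂⠒⠒⠂⠿⣾⠒⠂
⠒⠿⣿⠂⠂⠒⠂⣿⠒
⠒⣿⠒⠴⠴⠴⠴⣿⣿
⠴⠿⠒⠒⠒⠒⠴⠒⠂

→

⠿⠿⠿⠿⠿⠿⠿⠿⠿
⠿⠿⠿⠿⠿⠿⠿⠿⠿
⠿⠿⠿⠿⠿⠿⠿⠿⠿
⣿⠒⠴⠴⠒⠒⠂⠀⠀
⠒⠂⠿⣿⣾⠂⠒⠀⠀
⠂⠂⠒⠂⣿⠒⣿⠀⠀
⠴⠴⠴⠴⣿⣿⠂⠀⠀
⠒⠒⠒⠴⠒⠂⠀⠀⠀
⠀⠀⠀⠀⠀⠀⠀⠀⠀

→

⠿⠿⠿⠿⠿⠿⠿⠿⠿
⠿⠿⠿⠿⠿⠿⠿⠿⠿
⠿⠿⠿⠿⠿⠿⠿⠿⠿
⠒⠴⠴⠒⠒⠂⠂⠀⠿
⠂⠿⣿⠒⣾⠒⠒⠀⠿
⠂⠒⠂⣿⠒⣿⠂⠀⠿
⠴⠴⠴⣿⣿⠂⣿⠀⠿
⠒⠒⠴⠒⠂⠀⠀⠀⠿
⠀⠀⠀⠀⠀⠀⠀⠀⠿

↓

⠿⠿⠿⠿⠿⠿⠿⠿⠿
⠿⠿⠿⠿⠿⠿⠿⠿⠿
⠒⠴⠴⠒⠒⠂⠂⠀⠿
⠂⠿⣿⠒⠂⠒⠒⠀⠿
⠂⠒⠂⣿⣾⣿⠂⠀⠿
⠴⠴⠴⣿⣿⠂⣿⠀⠿
⠒⠒⠴⠒⠂⠂⣿⠀⠿
⠀⠀⠀⠀⠀⠀⠀⠀⠿
⠀⠀⠀⠀⠀⠀⠀⠀⠿

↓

⠿⠿⠿⠿⠿⠿⠿⠿⠿
⠒⠴⠴⠒⠒⠂⠂⠀⠿
⠂⠿⣿⠒⠂⠒⠒⠀⠿
⠂⠒⠂⣿⠒⣿⠂⠀⠿
⠴⠴⠴⣿⣾⠂⣿⠀⠿
⠒⠒⠴⠒⠂⠂⣿⠀⠿
⠀⠀⣿⣿⠂⠒⣿⠀⠿
⠀⠀⠀⠀⠀⠀⠀⠀⠿
⠀⠀⠀⠀⠀⠀⠀⠀⠿

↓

⠒⠴⠴⠒⠒⠂⠂⠀⠿
⠂⠿⣿⠒⠂⠒⠒⠀⠿
⠂⠒⠂⣿⠒⣿⠂⠀⠿
⠴⠴⠴⣿⣿⠂⣿⠀⠿
⠒⠒⠴⠒⣾⠂⣿⠀⠿
⠀⠀⣿⣿⠂⠒⣿⠀⠿
⠀⠀⣿⣿⠂⠒⣿⠀⠿
⠀⠀⠀⠀⠀⠀⠀⠀⠿
⠀⠀⠀⠀⠀⠀⠀⠀⠿

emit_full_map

⠒⣿⣿⣿⠒⠴⠴⠒⠒⠂⠂
⠒⠂⠒⠒⠂⠿⣿⠒⠂⠒⠒
⠒⠿⣿⠂⠂⠒⠂⣿⠒⣿⠂
⠒⣿⠒⠴⠴⠴⠴⣿⣿⠂⣿
⠴⠿⠒⠒⠒⠒⠴⠒⣾⠂⣿
⠀⠀⠀⠀⠀⠀⣿⣿⠂⠒⣿
⠀⠀⠀⠀⠀⠀⣿⣿⠂⠒⣿

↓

⠂⠿⣿⠒⠂⠒⠒⠀⠿
⠂⠒⠂⣿⠒⣿⠂⠀⠿
⠴⠴⠴⣿⣿⠂⣿⠀⠿
⠒⠒⠴⠒⠂⠂⣿⠀⠿
⠀⠀⣿⣿⣾⠒⣿⠀⠿
⠀⠀⣿⣿⠂⠒⣿⠀⠿
⠀⠀⣿⣿⠿⠂⠒⠀⠿
⠀⠀⠀⠀⠀⠀⠀⠀⠿
⠀⠀⠀⠀⠀⠀⠀⠀⠿

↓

⠂⠒⠂⣿⠒⣿⠂⠀⠿
⠴⠴⠴⣿⣿⠂⣿⠀⠿
⠒⠒⠴⠒⠂⠂⣿⠀⠿
⠀⠀⣿⣿⠂⠒⣿⠀⠿
⠀⠀⣿⣿⣾⠒⣿⠀⠿
⠀⠀⣿⣿⠿⠂⠒⠀⠿
⠀⠀⣿⣿⣿⣿⠒⠀⠿
⠀⠀⠀⠀⠀⠀⠀⠀⠿
⠀⠀⠀⠀⠀⠀⠀⠀⠿

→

⠒⠂⣿⠒⣿⠂⠀⠿⠿
⠴⠴⣿⣿⠂⣿⠀⠿⠿
⠒⠴⠒⠂⠂⣿⣿⠿⠿
⠀⣿⣿⠂⠒⣿⠒⠿⠿
⠀⣿⣿⠂⣾⣿⠂⠿⠿
⠀⣿⣿⠿⠂⠒⠂⠿⠿
⠀⣿⣿⣿⣿⠒⠒⠿⠿
⠀⠀⠀⠀⠀⠀⠀⠿⠿
⠀⠀⠀⠀⠀⠀⠀⠿⠿

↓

⠴⠴⣿⣿⠂⣿⠀⠿⠿
⠒⠴⠒⠂⠂⣿⣿⠿⠿
⠀⣿⣿⠂⠒⣿⠒⠿⠿
⠀⣿⣿⠂⠒⣿⠂⠿⠿
⠀⣿⣿⠿⣾⠒⠂⠿⠿
⠀⣿⣿⣿⣿⠒⠒⠿⠿
⠀⠀⠒⠂⠴⠒⠿⠿⠿
⠀⠀⠀⠀⠀⠀⠀⠿⠿
⠿⠿⠿⠿⠿⠿⠿⠿⠿

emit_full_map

⠒⣿⣿⣿⠒⠴⠴⠒⠒⠂⠂⠀
⠒⠂⠒⠒⠂⠿⣿⠒⠂⠒⠒⠀
⠒⠿⣿⠂⠂⠒⠂⣿⠒⣿⠂⠀
⠒⣿⠒⠴⠴⠴⠴⣿⣿⠂⣿⠀
⠴⠿⠒⠒⠒⠒⠴⠒⠂⠂⣿⣿
⠀⠀⠀⠀⠀⠀⣿⣿⠂⠒⣿⠒
⠀⠀⠀⠀⠀⠀⣿⣿⠂⠒⣿⠂
⠀⠀⠀⠀⠀⠀⣿⣿⠿⣾⠒⠂
⠀⠀⠀⠀⠀⠀⣿⣿⣿⣿⠒⠒
⠀⠀⠀⠀⠀⠀⠀⠒⠂⠴⠒⠿


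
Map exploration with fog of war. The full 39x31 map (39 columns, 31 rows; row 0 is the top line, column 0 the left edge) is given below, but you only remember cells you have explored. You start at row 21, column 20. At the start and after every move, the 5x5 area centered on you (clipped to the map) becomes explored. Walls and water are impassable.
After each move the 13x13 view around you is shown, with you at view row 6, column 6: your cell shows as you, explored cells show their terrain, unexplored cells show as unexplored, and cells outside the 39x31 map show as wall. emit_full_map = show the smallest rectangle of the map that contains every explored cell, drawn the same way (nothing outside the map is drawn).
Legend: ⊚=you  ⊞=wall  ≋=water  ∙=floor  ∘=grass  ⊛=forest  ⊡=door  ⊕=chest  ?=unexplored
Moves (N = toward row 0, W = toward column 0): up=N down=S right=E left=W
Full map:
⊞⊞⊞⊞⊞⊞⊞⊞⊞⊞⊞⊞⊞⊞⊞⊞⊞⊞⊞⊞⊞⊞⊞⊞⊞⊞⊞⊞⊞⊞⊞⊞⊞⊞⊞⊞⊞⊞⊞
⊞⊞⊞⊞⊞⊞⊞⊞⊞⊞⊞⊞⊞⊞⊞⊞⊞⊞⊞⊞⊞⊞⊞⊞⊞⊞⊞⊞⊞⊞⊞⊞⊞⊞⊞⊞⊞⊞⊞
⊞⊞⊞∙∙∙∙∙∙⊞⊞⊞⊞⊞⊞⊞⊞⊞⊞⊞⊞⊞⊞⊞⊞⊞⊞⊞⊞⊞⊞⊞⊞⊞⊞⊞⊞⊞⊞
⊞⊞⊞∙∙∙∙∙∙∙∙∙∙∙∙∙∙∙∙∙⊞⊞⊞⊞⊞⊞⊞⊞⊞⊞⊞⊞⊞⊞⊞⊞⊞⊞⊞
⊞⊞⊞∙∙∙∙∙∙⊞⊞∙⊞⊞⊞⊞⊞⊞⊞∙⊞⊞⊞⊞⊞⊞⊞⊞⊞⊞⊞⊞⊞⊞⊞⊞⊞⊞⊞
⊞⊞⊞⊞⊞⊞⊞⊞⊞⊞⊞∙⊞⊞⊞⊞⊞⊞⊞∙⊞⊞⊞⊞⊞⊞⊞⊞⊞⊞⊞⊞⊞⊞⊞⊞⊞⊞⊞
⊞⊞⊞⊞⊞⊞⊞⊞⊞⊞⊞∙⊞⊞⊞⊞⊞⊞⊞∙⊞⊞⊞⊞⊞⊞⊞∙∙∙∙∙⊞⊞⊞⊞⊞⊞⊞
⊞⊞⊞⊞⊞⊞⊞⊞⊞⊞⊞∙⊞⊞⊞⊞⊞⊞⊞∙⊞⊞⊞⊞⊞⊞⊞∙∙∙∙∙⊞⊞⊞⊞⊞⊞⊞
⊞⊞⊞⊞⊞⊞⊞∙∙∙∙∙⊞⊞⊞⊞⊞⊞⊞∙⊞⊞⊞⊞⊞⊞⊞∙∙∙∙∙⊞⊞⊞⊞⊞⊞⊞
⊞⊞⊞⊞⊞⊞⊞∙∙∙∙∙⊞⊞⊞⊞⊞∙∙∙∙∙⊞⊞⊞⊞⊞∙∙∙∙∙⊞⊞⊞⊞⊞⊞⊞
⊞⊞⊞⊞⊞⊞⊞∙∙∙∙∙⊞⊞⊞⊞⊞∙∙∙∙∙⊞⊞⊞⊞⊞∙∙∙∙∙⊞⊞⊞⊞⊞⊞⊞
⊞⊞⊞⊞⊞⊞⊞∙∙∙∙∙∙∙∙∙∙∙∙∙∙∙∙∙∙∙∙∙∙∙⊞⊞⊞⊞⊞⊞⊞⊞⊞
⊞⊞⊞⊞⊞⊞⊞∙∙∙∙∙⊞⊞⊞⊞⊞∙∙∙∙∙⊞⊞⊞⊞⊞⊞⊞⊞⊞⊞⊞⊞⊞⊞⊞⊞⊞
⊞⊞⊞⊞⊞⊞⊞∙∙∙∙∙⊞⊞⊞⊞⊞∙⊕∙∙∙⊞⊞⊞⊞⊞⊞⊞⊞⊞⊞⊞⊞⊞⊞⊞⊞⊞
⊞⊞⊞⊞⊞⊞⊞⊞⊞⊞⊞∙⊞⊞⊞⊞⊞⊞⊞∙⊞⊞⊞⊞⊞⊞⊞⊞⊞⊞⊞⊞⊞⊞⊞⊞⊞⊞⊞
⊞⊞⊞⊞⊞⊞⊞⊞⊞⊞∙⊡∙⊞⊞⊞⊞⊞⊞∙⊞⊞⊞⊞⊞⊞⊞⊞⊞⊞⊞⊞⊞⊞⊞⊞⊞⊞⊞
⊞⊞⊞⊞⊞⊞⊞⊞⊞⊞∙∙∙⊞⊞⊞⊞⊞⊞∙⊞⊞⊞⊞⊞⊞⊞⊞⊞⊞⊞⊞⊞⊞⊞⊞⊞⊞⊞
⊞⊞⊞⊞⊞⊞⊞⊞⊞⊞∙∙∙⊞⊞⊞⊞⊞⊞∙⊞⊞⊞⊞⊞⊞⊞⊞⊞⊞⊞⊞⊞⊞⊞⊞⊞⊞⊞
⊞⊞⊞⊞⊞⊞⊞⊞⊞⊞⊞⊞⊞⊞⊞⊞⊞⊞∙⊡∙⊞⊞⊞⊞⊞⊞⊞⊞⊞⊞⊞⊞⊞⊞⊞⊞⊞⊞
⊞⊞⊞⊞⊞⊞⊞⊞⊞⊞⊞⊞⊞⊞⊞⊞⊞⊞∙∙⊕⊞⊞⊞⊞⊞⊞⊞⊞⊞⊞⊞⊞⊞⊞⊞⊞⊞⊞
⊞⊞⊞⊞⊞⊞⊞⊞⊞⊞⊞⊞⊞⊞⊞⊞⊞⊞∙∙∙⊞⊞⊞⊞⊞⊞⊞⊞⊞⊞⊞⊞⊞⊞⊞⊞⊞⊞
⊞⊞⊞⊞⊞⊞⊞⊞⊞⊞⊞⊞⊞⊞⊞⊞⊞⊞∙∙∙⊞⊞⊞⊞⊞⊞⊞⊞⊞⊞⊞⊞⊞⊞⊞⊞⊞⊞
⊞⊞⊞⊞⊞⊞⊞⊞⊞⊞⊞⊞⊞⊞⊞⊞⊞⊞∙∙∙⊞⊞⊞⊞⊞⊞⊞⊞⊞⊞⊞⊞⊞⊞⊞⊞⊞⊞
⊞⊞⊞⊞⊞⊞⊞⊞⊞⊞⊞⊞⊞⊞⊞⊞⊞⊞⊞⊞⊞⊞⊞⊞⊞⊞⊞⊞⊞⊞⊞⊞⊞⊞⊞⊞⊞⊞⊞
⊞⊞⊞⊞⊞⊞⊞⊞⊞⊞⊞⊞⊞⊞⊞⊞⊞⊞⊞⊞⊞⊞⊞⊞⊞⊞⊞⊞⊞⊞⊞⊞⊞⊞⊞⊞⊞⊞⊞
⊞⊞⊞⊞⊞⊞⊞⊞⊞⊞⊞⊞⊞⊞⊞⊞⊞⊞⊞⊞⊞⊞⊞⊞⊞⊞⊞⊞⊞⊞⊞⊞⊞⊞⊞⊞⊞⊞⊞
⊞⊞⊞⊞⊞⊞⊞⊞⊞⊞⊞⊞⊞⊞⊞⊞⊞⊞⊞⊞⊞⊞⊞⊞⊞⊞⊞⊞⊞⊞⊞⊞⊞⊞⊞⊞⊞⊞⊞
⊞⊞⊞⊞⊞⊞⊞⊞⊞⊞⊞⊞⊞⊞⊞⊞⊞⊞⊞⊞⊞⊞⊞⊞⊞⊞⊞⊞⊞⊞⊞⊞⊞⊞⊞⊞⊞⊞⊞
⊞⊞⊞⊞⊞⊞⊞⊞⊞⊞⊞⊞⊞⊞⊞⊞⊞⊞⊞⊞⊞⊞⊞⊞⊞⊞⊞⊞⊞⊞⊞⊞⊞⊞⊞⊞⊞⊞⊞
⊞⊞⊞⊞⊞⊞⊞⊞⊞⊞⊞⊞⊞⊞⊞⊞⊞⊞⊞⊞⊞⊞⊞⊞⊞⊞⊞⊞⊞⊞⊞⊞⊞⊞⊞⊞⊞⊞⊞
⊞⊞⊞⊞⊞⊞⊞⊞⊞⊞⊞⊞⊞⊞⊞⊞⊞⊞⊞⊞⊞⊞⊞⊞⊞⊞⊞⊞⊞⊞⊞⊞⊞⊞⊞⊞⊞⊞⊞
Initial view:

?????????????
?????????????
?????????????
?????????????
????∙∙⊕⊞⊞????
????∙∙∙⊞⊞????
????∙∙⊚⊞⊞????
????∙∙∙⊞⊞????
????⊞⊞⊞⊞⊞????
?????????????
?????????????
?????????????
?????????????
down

?????????????
?????????????
?????????????
????∙∙⊕⊞⊞????
????∙∙∙⊞⊞????
????∙∙∙⊞⊞????
????∙∙⊚⊞⊞????
????⊞⊞⊞⊞⊞????
????⊞⊞⊞⊞⊞????
?????????????
?????????????
?????????????
?????????????

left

?????????????
?????????????
?????????????
?????∙∙⊕⊞⊞???
????⊞∙∙∙⊞⊞???
????⊞∙∙∙⊞⊞???
????⊞∙⊚∙⊞⊞???
????⊞⊞⊞⊞⊞⊞???
????⊞⊞⊞⊞⊞⊞???
?????????????
?????????????
?????????????
?????????????

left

?????????????
?????????????
?????????????
??????∙∙⊕⊞⊞??
????⊞⊞∙∙∙⊞⊞??
????⊞⊞∙∙∙⊞⊞??
????⊞⊞⊚∙∙⊞⊞??
????⊞⊞⊞⊞⊞⊞⊞??
????⊞⊞⊞⊞⊞⊞⊞??
?????????????
?????????????
?????????????
?????????????

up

?????????????
?????????????
?????????????
?????????????
????⊞⊞∙∙⊕⊞⊞??
????⊞⊞∙∙∙⊞⊞??
????⊞⊞⊚∙∙⊞⊞??
????⊞⊞∙∙∙⊞⊞??
????⊞⊞⊞⊞⊞⊞⊞??
????⊞⊞⊞⊞⊞⊞⊞??
?????????????
?????????????
?????????????

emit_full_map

⊞⊞∙∙⊕⊞⊞
⊞⊞∙∙∙⊞⊞
⊞⊞⊚∙∙⊞⊞
⊞⊞∙∙∙⊞⊞
⊞⊞⊞⊞⊞⊞⊞
⊞⊞⊞⊞⊞⊞⊞

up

?????????????
?????????????
?????????????
?????????????
????⊞⊞∙⊡∙????
????⊞⊞∙∙⊕⊞⊞??
????⊞⊞⊚∙∙⊞⊞??
????⊞⊞∙∙∙⊞⊞??
????⊞⊞∙∙∙⊞⊞??
????⊞⊞⊞⊞⊞⊞⊞??
????⊞⊞⊞⊞⊞⊞⊞??
?????????????
?????????????

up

?????????????
?????????????
?????????????
?????????????
????⊞⊞⊞∙⊞????
????⊞⊞∙⊡∙????
????⊞⊞⊚∙⊕⊞⊞??
????⊞⊞∙∙∙⊞⊞??
????⊞⊞∙∙∙⊞⊞??
????⊞⊞∙∙∙⊞⊞??
????⊞⊞⊞⊞⊞⊞⊞??
????⊞⊞⊞⊞⊞⊞⊞??
?????????????

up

?????????????
?????????????
?????????????
?????????????
????⊞⊞⊞∙⊞????
????⊞⊞⊞∙⊞????
????⊞⊞⊚⊡∙????
????⊞⊞∙∙⊕⊞⊞??
????⊞⊞∙∙∙⊞⊞??
????⊞⊞∙∙∙⊞⊞??
????⊞⊞∙∙∙⊞⊞??
????⊞⊞⊞⊞⊞⊞⊞??
????⊞⊞⊞⊞⊞⊞⊞??

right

?????????????
?????????????
?????????????
?????????????
???⊞⊞⊞∙⊞⊞????
???⊞⊞⊞∙⊞⊞????
???⊞⊞∙⊚∙⊞????
???⊞⊞∙∙⊕⊞⊞???
???⊞⊞∙∙∙⊞⊞???
???⊞⊞∙∙∙⊞⊞???
???⊞⊞∙∙∙⊞⊞???
???⊞⊞⊞⊞⊞⊞⊞???
???⊞⊞⊞⊞⊞⊞⊞???

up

?????????????
?????????????
?????????????
?????????????
????⊞⊞∙⊞⊞????
???⊞⊞⊞∙⊞⊞????
???⊞⊞⊞⊚⊞⊞????
???⊞⊞∙⊡∙⊞????
???⊞⊞∙∙⊕⊞⊞???
???⊞⊞∙∙∙⊞⊞???
???⊞⊞∙∙∙⊞⊞???
???⊞⊞∙∙∙⊞⊞???
???⊞⊞⊞⊞⊞⊞⊞???

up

?????????????
?????????????
?????????????
?????????????
????⊞⊞∙⊞⊞????
????⊞⊞∙⊞⊞????
???⊞⊞⊞⊚⊞⊞????
???⊞⊞⊞∙⊞⊞????
???⊞⊞∙⊡∙⊞????
???⊞⊞∙∙⊕⊞⊞???
???⊞⊞∙∙∙⊞⊞???
???⊞⊞∙∙∙⊞⊞???
???⊞⊞∙∙∙⊞⊞???

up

?????????????
?????????????
?????????????
?????????????
????∙⊕∙∙∙????
????⊞⊞∙⊞⊞????
????⊞⊞⊚⊞⊞????
???⊞⊞⊞∙⊞⊞????
???⊞⊞⊞∙⊞⊞????
???⊞⊞∙⊡∙⊞????
???⊞⊞∙∙⊕⊞⊞???
???⊞⊞∙∙∙⊞⊞???
???⊞⊞∙∙∙⊞⊞???

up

?????????????
?????????????
?????????????
?????????????
????∙∙∙∙∙????
????∙⊕∙∙∙????
????⊞⊞⊚⊞⊞????
????⊞⊞∙⊞⊞????
???⊞⊞⊞∙⊞⊞????
???⊞⊞⊞∙⊞⊞????
???⊞⊞∙⊡∙⊞????
???⊞⊞∙∙⊕⊞⊞???
???⊞⊞∙∙∙⊞⊞???

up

?????????????
?????????????
?????????????
?????????????
????∙∙∙∙∙????
????∙∙∙∙∙????
????∙⊕⊚∙∙????
????⊞⊞∙⊞⊞????
????⊞⊞∙⊞⊞????
???⊞⊞⊞∙⊞⊞????
???⊞⊞⊞∙⊞⊞????
???⊞⊞∙⊡∙⊞????
???⊞⊞∙∙⊕⊞⊞???

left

?????????????
?????????????
?????????????
?????????????
????∙∙∙∙∙∙???
????⊞∙∙∙∙∙???
????⊞∙⊚∙∙∙???
????⊞⊞⊞∙⊞⊞???
????⊞⊞⊞∙⊞⊞???
????⊞⊞⊞∙⊞⊞???
????⊞⊞⊞∙⊞⊞???
????⊞⊞∙⊡∙⊞???
????⊞⊞∙∙⊕⊞⊞??

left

?????????????
?????????????
?????????????
?????????????
????∙∙∙∙∙∙∙??
????⊞⊞∙∙∙∙∙??
????⊞⊞⊚⊕∙∙∙??
????⊞⊞⊞⊞∙⊞⊞??
????⊞⊞⊞⊞∙⊞⊞??
?????⊞⊞⊞∙⊞⊞??
?????⊞⊞⊞∙⊞⊞??
?????⊞⊞∙⊡∙⊞??
?????⊞⊞∙∙⊕⊞⊞?

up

?????????????
?????????????
?????????????
?????????????
????⊞⊞∙∙∙????
????∙∙∙∙∙∙∙??
????⊞⊞⊚∙∙∙∙??
????⊞⊞∙⊕∙∙∙??
????⊞⊞⊞⊞∙⊞⊞??
????⊞⊞⊞⊞∙⊞⊞??
?????⊞⊞⊞∙⊞⊞??
?????⊞⊞⊞∙⊞⊞??
?????⊞⊞∙⊡∙⊞??

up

?????????????
?????????????
?????????????
?????????????
????⊞⊞∙∙∙????
????⊞⊞∙∙∙????
????∙∙⊚∙∙∙∙??
????⊞⊞∙∙∙∙∙??
????⊞⊞∙⊕∙∙∙??
????⊞⊞⊞⊞∙⊞⊞??
????⊞⊞⊞⊞∙⊞⊞??
?????⊞⊞⊞∙⊞⊞??
?????⊞⊞⊞∙⊞⊞??

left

?????????????
?????????????
?????????????
?????????????
????⊞⊞⊞∙∙∙???
????⊞⊞⊞∙∙∙???
????∙∙⊚∙∙∙∙∙?
????⊞⊞⊞∙∙∙∙∙?
????⊞⊞⊞∙⊕∙∙∙?
?????⊞⊞⊞⊞∙⊞⊞?
?????⊞⊞⊞⊞∙⊞⊞?
??????⊞⊞⊞∙⊞⊞?
??????⊞⊞⊞∙⊞⊞?

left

?????????????
?????????????
?????????????
?????????????
????⊞⊞⊞⊞∙∙∙??
????⊞⊞⊞⊞∙∙∙??
????∙∙⊚∙∙∙∙∙∙
????⊞⊞⊞⊞∙∙∙∙∙
????⊞⊞⊞⊞∙⊕∙∙∙
??????⊞⊞⊞⊞∙⊞⊞
??????⊞⊞⊞⊞∙⊞⊞
???????⊞⊞⊞∙⊞⊞
???????⊞⊞⊞∙⊞⊞

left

?????????????
?????????????
?????????????
?????????????
????⊞⊞⊞⊞⊞∙∙∙?
????⊞⊞⊞⊞⊞∙∙∙?
????∙∙⊚∙∙∙∙∙∙
????⊞⊞⊞⊞⊞∙∙∙∙
????⊞⊞⊞⊞⊞∙⊕∙∙
???????⊞⊞⊞⊞∙⊞
???????⊞⊞⊞⊞∙⊞
????????⊞⊞⊞∙⊞
????????⊞⊞⊞∙⊞

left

?????????????
?????????????
?????????????
?????????????
????∙⊞⊞⊞⊞⊞∙∙∙
????∙⊞⊞⊞⊞⊞∙∙∙
????∙∙⊚∙∙∙∙∙∙
????∙⊞⊞⊞⊞⊞∙∙∙
????∙⊞⊞⊞⊞⊞∙⊕∙
????????⊞⊞⊞⊞∙
????????⊞⊞⊞⊞∙
?????????⊞⊞⊞∙
?????????⊞⊞⊞∙

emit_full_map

∙⊞⊞⊞⊞⊞∙∙∙???
∙⊞⊞⊞⊞⊞∙∙∙???
∙∙⊚∙∙∙∙∙∙∙∙?
∙⊞⊞⊞⊞⊞∙∙∙∙∙?
∙⊞⊞⊞⊞⊞∙⊕∙∙∙?
????⊞⊞⊞⊞∙⊞⊞?
????⊞⊞⊞⊞∙⊞⊞?
?????⊞⊞⊞∙⊞⊞?
?????⊞⊞⊞∙⊞⊞?
?????⊞⊞∙⊡∙⊞?
?????⊞⊞∙∙⊕⊞⊞
?????⊞⊞∙∙∙⊞⊞
?????⊞⊞∙∙∙⊞⊞
?????⊞⊞∙∙∙⊞⊞
?????⊞⊞⊞⊞⊞⊞⊞
?????⊞⊞⊞⊞⊞⊞⊞
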